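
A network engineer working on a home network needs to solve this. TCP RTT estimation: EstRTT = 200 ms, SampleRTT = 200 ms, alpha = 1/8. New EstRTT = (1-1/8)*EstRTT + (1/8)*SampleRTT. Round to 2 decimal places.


Given: EstRTT = 200 ms, SampleRTT = 200 ms, alpha = 1/8
New EstRTT = (1 - alpha) * EstRTT + alpha * SampleRTT
(7/8) * 200 = 175
(1/8) * 200 = 25
New EstRTT = 175 + 25 = 200 ms -> 200.00 ms (2 dp)

200.00


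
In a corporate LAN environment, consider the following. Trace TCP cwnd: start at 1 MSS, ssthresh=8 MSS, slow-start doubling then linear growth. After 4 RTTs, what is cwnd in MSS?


RTT 0: cwnd = 1 MSS (initial)
RTT 1: cwnd = 2 MSS (slow start, doubled)
RTT 2: cwnd = 4 MSS (slow start, doubled)
RTT 3: cwnd = 8 MSS (slow start, doubled)
RTT 4: cwnd = 9 MSS (congestion avoidance, +1)

9


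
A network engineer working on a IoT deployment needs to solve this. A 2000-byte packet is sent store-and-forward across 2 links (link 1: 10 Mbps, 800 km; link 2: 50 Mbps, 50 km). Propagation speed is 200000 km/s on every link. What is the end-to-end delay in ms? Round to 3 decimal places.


Packet = 2000 bytes = 16000 bits. Store-and-forward: sum (t_trans + t_prop) per link.
Link 1: t_trans = 16000/(10*10^6) s = 1.6000 ms; t_prop = 800/200000 s = 4.0000 ms; subtotal = 5.6000 ms
Link 2: t_trans = 16000/(50*10^6) s = 0.3200 ms; t_prop = 50/200000 s = 0.2500 ms; subtotal = 0.5700 ms
End-to-end = 5.6000 + 0.5700 = 6.1700 ms -> 6.170 ms (3 dp)

6.170


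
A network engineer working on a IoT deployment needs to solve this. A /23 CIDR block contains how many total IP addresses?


Given: CIDR prefix /23
Host bits = 32 - 23 = 9
Total addresses = 2^9 = 512

512


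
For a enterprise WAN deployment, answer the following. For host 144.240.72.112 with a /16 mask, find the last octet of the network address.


Given: IP = 144.240.72.112, prefix = /16
Subnet mask = 255.255.0.0
Last octet of IP: 112
Last octet of mask: 0
Network last octet = 112 AND 0 = 0

0


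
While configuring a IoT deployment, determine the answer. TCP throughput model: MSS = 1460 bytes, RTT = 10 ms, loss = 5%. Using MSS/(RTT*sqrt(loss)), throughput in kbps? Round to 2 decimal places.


Given: MSS = 1460 bytes, RTT = 10 ms, loss = 5%
RTT in seconds = 10 / 1000 = 0.01
Loss rate = 5% = 0.05
sqrt(loss) = sqrt(0.05) = 0.223606797750
Throughput (bytes/s) = 1460 / (0.01 * 0.223606797750) = 652931.8494
Throughput (kbps) = 652931.8494 * 8 / 1000 = 5223.454795 -> 5223.45 kbps (2 dp)

5223.45


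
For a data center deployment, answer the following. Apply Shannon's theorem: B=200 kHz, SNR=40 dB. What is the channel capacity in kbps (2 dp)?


Given: B = 200 kHz, SNR = 40 dB
SNR linear = 10^(40/10) = 10000
1 + SNR = 10001
log2(10001) = 13.2878566418
C = 200 * 1000 * 13.2878566418 = 2657571.3284 bps
C = 2657.571328 kbps -> 2657.57 kbps (2 dp)

2657.57


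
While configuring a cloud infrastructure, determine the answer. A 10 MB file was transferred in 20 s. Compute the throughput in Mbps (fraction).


Given: file = 10 MB, time = 20 s
File in Mb = 10 * 8 = 80 Mb
Throughput = 80 / 20 Mbps
Throughput = 4 Mbps

4


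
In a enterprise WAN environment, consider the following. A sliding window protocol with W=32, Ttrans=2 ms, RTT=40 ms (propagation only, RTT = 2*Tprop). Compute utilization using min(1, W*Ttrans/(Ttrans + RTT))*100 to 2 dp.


Given: W = 32, Ttrans = 2 ms, RTT = 40 ms (= 2 * Tprop, Tprop = 20 ms)
Cycle time = Ttrans + RTT = 2 + 40 = 42 ms (first packet sent until its ACK returns)
W * Ttrans = 32 * 2 = 64 ms of sending per cycle
W * Ttrans / (Ttrans + RTT) = 64 / 42 = 1.523810
U = min(1, 1.523810) = 1.000000
U% = 100.00%

100.00


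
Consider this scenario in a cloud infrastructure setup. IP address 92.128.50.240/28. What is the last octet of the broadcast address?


Given: IP = 92.128.50.240, prefix = /28
Host bits = 32 - 28 = 4
Network last octet = 240 AND mask = 240
Host part size = 2^4 - 1 = 15
Broadcast last octet = 240 OR 15 = 255

255


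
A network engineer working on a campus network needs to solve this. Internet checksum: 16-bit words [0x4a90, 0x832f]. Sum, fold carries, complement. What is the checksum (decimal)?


Given words: [0x4a90, 0x832f]
Step 1: Sum all words
Raw sum = 19088 + 33583 = 52671
One's complement = ~52671 & 0xFFFF = 12864

12864


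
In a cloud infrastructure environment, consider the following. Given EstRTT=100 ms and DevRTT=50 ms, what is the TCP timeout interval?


Given: EstRTT = 100 ms, DevRTT = 50 ms
Timeout = EstRTT + 4 * DevRTT
4 * DevRTT = 4 * 50 = 200
Timeout = 100 + 200 = 300 ms

300


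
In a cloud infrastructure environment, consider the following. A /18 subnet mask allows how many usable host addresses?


Given: subnet mask /18
Host bits = 32 - 18 = 14
Total addresses = 2^14 = 16384
Usable hosts = 16384 - 2 (network + broadcast) = 16382

16382


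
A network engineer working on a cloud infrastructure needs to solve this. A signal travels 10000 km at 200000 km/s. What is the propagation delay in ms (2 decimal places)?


Given: distance = 10000 km, speed = 200000 km/s
Delay = distance / speed = 10000 / 200000 seconds
Delay in ms = 10000 * 1000 / 200000
Delay = 50.0000 ms
Rounded to 2 dp = 50.00 ms

50.00


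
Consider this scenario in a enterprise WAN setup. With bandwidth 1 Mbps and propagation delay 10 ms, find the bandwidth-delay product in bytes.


Given: bandwidth = 1 Mbps, delay = 10 ms
BDP in bits = 1 * 10^6 * 10 / 1000
BDP in bits = 10000
BDP in bytes = 10000 / 8 = 1250

1250


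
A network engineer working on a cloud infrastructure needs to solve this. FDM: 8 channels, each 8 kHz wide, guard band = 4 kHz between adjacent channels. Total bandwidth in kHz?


Given: 8 channels, 8 kHz each, guard = 4 kHz
Channel bandwidth = 8 * 8 = 64 kHz
Guard bands = 7 gaps * 4 kHz = 28 kHz
Total = 64 + 28 = 92 kHz

92


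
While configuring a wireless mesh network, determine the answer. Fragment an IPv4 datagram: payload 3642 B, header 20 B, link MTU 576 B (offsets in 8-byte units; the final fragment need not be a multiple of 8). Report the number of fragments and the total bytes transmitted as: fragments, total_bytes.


Max data per non-final fragment = floor((MTU - header)/8)*8 = floor((576 - 20)/8)*8 = floor(556/8)*8 = 552 B
Final fragment needs no 8-byte alignment: it can carry up to MTU - header = 556 B
Non-final fragments needed = ceil((payload - 556) / 552) = ceil(3086/552) = ceil(5.5906) = 6
Number of fragments = 6 + 1 = 7
Fragment sizes (data): 6 * 552 B + 330 B (last, 330 <= 556 OK)
Total bytes sent = payload + n_frags * header = 3642 + 7*20 = 3642 + 140 = 3782 B

7, 3782


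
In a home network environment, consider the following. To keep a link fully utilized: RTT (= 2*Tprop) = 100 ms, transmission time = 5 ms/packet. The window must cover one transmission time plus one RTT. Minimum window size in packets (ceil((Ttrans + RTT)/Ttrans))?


Given: Ttrans = 5 ms, RTT = 100 ms (= 2 * Tprop, Tprop = 50 ms)
Time until first ACK returns = Ttrans + RTT = 5 + 100 = 105 ms
Need W * Ttrans >= Ttrans + RTT  ->  W >= (Ttrans + RTT) / Ttrans
(Ttrans + RTT) / Ttrans = 105 / 5 = 21
W_min = ceil(21) = 21

21


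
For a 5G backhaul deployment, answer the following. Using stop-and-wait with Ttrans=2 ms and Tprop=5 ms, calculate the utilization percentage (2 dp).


Given: Ttrans = 2 ms, Tprop = 5 ms
RTT = 2 * Tprop = 2 * 5 = 10 ms
U = Ttrans / (Ttrans + RTT)
U = 2 / (2 + 10)
U = 2 / 12 = 0.166667
U% = 16.67%

16.67


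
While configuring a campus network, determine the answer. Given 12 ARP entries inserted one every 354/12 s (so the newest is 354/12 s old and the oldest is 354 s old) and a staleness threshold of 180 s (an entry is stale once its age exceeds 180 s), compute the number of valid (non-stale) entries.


Ages are k * 354/12 s for k = 1..12 (spacing = 29.5000 s).
Entry k is valid iff k * 354/12 <= 180 iff k <= 12 * 180 / 354 = 6.1017
n_valid = floor(6.1017) = 6
(n_stale = 12 - 6 = 6)

6


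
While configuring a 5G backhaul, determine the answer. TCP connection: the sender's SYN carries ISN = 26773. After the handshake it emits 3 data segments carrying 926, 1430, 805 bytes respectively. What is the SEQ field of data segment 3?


The SYN occupies sequence number ISN = 26773, so the first data byte is ISN + 1 = 26774.
SEQ of data segment i = (ISN + 1) + sum of payload sizes of segments 1..i-1.
Segment 1: SEQ = 26774, payload = 926 bytes
Segment 2: SEQ = 27700, payload = 1430 bytes
Segment 3: SEQ = 29130, payload = 805 bytes
SEQ of segment 3 = 26774 + 926 + 1430 = 29130

29130


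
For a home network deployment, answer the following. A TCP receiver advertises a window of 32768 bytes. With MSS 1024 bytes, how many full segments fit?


Given: RWND = 32768 bytes, MSS = 1024 bytes
Full segments = floor(RWND / MSS)
Full segments = floor(32768 / 1024)
Full segments = floor(32.0) = 32

32


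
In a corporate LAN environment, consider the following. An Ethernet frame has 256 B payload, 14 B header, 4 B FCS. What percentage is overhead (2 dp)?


Given: payload = 256 B, header = 14 B, trailer = 4 B
Overhead bytes = header + trailer = 14 + 4 = 18
Total frame = payload + overhead = 256 + 18 = 274
Overhead % = 18 / 274 * 100 = 6.5693% -> 6.57% (2 dp)

6.57


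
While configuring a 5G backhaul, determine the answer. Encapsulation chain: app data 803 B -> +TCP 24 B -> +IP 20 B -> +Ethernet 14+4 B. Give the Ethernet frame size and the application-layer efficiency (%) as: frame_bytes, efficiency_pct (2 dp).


TCP segment = 803 + 24 = 827 B
IP packet = 827 + 20 = 847 B
Ethernet frame = 847 + 14 + 4 = 865 B
Efficiency = app / frame = 803 / 865 = 0.928324 = 92.8324% -> 92.83% (2 dp)

865, 92.83


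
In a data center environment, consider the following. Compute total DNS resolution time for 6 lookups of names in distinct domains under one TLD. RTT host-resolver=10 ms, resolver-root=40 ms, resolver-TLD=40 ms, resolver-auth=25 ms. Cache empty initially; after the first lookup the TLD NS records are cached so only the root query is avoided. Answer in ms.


Lookup 1 (cold cache): local + root + TLD + auth = 10 + 40 + 40 + 25 = 115 ms
Lookups 2..6 (TLD NS cached -> skip root; new domain -> still ask TLD and auth): local + TLD + auth = 10 + 40 + 25 = 75 ms each
Remaining 5 lookups: 5 * 75 = 375 ms
Total = 115 + 375 = 490 ms

490


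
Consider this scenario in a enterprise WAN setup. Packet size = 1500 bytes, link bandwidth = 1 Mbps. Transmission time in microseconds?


Given: packet = 1500 bytes, bandwidth = 1 Mbps
Packet in bits = 1500 * 8 = 12000 bits
Bandwidth = 1 * 10^6 = 1000000 bps
Time = 12000 / 1000000 seconds
Time in us = 12000 * 10^6 / 1000000 = 12000

12000


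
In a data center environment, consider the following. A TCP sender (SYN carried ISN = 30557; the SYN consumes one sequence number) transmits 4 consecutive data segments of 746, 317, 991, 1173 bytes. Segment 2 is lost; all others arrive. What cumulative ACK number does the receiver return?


SYN uses sequence number 30557; first data byte = ISN + 1 = 30558.
Segment 1: SEQ = 30558, len = 746 B, covers [30558, 31303]
Segment 2: SEQ = 31304, len = 317 B, covers [31304, 31620] [LOST]
Segment 3: SEQ = 31621, len = 991 B, covers [31621, 32611]
Segment 4: SEQ = 32612, len = 1173 B, covers [32612, 33784]
In-order data received: bytes [30558, 31303] (segments 1..1).
Segment 2 missing -> gap begins at byte 31304; later segments buffered out of order.
Cumulative ACK = next expected in-order byte = 30558 + 746 = 31304

31304


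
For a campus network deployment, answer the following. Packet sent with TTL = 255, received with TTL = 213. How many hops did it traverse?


Given: initial TTL = 255, received TTL = 213
Hops = initial TTL - received TTL
Hops = 255 - 213 = 42

42


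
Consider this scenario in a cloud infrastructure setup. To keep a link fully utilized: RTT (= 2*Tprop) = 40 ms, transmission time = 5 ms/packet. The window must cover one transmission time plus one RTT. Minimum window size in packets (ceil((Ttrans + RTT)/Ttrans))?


Given: Ttrans = 5 ms, RTT = 40 ms (= 2 * Tprop, Tprop = 20 ms)
Time until first ACK returns = Ttrans + RTT = 5 + 40 = 45 ms
Need W * Ttrans >= Ttrans + RTT  ->  W >= (Ttrans + RTT) / Ttrans
(Ttrans + RTT) / Ttrans = 45 / 5 = 9
W_min = ceil(9) = 9

9


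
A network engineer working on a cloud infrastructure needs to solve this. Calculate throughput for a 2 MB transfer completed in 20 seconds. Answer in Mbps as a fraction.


Given: file = 2 MB, time = 20 s
File in Mb = 2 * 8 = 16 Mb
Throughput = 16 / 20 Mbps
Throughput = 4/5 Mbps

4/5


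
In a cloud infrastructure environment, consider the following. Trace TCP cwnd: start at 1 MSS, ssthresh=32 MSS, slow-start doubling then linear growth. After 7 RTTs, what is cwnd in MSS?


RTT 0: cwnd = 1 MSS (initial)
RTT 1: cwnd = 2 MSS (slow start, doubled)
RTT 2: cwnd = 4 MSS (slow start, doubled)
RTT 3: cwnd = 8 MSS (slow start, doubled)
RTT 4: cwnd = 16 MSS (slow start, doubled)
RTT 5: cwnd = 32 MSS (slow start, doubled)
RTT 6: cwnd = 33 MSS (congestion avoidance, +1)
RTT 7: cwnd = 34 MSS (congestion avoidance, +1)

34


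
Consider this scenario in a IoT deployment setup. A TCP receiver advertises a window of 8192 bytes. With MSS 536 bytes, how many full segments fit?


Given: RWND = 8192 bytes, MSS = 536 bytes
Full segments = floor(RWND / MSS)
Full segments = floor(8192 / 536)
Full segments = floor(15.2836) = 15

15


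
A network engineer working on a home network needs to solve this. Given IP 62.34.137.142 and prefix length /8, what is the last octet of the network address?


Given: IP = 62.34.137.142, prefix = /8
Subnet mask = 255.0.0.0
Last octet of IP: 142
Last octet of mask: 0
Network last octet = 142 AND 0 = 0

0


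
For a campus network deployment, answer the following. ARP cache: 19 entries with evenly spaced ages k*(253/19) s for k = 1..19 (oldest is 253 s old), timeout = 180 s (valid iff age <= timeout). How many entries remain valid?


Ages are k * 253/19 s for k = 1..19 (spacing = 13.3158 s).
Entry k is valid iff k * 253/19 <= 180 iff k <= 19 * 180 / 253 = 13.5178
n_valid = floor(13.5178) = 13
(n_stale = 19 - 13 = 6)

13


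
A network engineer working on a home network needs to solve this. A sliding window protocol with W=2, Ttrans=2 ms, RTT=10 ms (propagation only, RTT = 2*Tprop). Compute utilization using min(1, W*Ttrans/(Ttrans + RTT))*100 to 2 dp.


Given: W = 2, Ttrans = 2 ms, RTT = 10 ms (= 2 * Tprop, Tprop = 5 ms)
Cycle time = Ttrans + RTT = 2 + 10 = 12 ms (first packet sent until its ACK returns)
W * Ttrans = 2 * 2 = 4 ms of sending per cycle
W * Ttrans / (Ttrans + RTT) = 4 / 12 = 0.333333
U = min(1, 0.333333) = 0.333333
U% = 33.33%

33.33


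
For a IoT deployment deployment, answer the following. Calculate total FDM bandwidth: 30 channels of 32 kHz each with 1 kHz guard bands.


Given: 30 channels, 32 kHz each, guard = 1 kHz
Channel bandwidth = 30 * 32 = 960 kHz
Guard bands = 29 gaps * 1 kHz = 29 kHz
Total = 960 + 29 = 989 kHz

989


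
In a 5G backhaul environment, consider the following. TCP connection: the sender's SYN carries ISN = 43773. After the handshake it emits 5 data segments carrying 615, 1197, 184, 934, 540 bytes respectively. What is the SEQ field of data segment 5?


The SYN occupies sequence number ISN = 43773, so the first data byte is ISN + 1 = 43774.
SEQ of data segment i = (ISN + 1) + sum of payload sizes of segments 1..i-1.
Segment 1: SEQ = 43774, payload = 615 bytes
Segment 2: SEQ = 44389, payload = 1197 bytes
Segment 3: SEQ = 45586, payload = 184 bytes
Segment 4: SEQ = 45770, payload = 934 bytes
Segment 5: SEQ = 46704, payload = 540 bytes
SEQ of segment 5 = 43774 + 615 + 1197 + 184 + 934 = 46704

46704


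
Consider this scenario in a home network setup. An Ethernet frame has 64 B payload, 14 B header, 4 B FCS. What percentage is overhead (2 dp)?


Given: payload = 64 B, header = 14 B, trailer = 4 B
Overhead bytes = header + trailer = 14 + 4 = 18
Total frame = payload + overhead = 64 + 18 = 82
Overhead % = 18 / 82 * 100 = 21.9512% -> 21.95% (2 dp)

21.95


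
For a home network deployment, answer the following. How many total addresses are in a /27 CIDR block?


Given: CIDR prefix /27
Host bits = 32 - 27 = 5
Total addresses = 2^5 = 32

32


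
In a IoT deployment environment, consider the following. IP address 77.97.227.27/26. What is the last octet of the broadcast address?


Given: IP = 77.97.227.27, prefix = /26
Host bits = 32 - 26 = 6
Network last octet = 27 AND mask = 0
Host part size = 2^6 - 1 = 63
Broadcast last octet = 0 OR 63 = 63

63


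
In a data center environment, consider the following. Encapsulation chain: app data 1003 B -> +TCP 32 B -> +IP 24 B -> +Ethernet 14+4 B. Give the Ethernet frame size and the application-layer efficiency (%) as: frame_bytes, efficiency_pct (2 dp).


TCP segment = 1003 + 32 = 1035 B
IP packet = 1035 + 24 = 1059 B
Ethernet frame = 1059 + 14 + 4 = 1077 B
Efficiency = app / frame = 1003 / 1077 = 0.931291 = 93.1291% -> 93.13% (2 dp)

1077, 93.13


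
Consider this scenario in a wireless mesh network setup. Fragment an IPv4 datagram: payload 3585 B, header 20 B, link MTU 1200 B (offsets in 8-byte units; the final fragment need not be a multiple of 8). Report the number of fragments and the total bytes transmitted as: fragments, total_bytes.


Max data per non-final fragment = floor((MTU - header)/8)*8 = floor((1200 - 20)/8)*8 = floor(1180/8)*8 = 1176 B
Final fragment needs no 8-byte alignment: it can carry up to MTU - header = 1180 B
Non-final fragments needed = ceil((payload - 1180) / 1176) = ceil(2405/1176) = ceil(2.0451) = 3
Number of fragments = 3 + 1 = 4
Fragment sizes (data): 3 * 1176 B + 57 B (last, 57 <= 1180 OK)
Total bytes sent = payload + n_frags * header = 3585 + 4*20 = 3585 + 80 = 3665 B

4, 3665


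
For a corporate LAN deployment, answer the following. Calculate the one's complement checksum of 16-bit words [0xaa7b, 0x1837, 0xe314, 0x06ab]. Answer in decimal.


Given words: [0xaa7b, 0x1837, 0xe314, 0x06ab]
Step 1: Sum all words
Raw sum = 43643 + 6199 + 58132 + 1707 = 109681
Step 2: Fold carry: (44145 + 1) = 44146
One's complement = ~44146 & 0xFFFF = 21389

21389


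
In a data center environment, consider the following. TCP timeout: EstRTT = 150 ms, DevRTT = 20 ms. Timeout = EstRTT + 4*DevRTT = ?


Given: EstRTT = 150 ms, DevRTT = 20 ms
Timeout = EstRTT + 4 * DevRTT
4 * DevRTT = 4 * 20 = 80
Timeout = 150 + 80 = 230 ms

230


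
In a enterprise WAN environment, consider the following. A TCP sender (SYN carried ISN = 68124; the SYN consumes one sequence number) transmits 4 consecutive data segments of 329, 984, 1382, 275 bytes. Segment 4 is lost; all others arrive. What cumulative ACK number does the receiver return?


SYN uses sequence number 68124; first data byte = ISN + 1 = 68125.
Segment 1: SEQ = 68125, len = 329 B, covers [68125, 68453]
Segment 2: SEQ = 68454, len = 984 B, covers [68454, 69437]
Segment 3: SEQ = 69438, len = 1382 B, covers [69438, 70819]
Segment 4: SEQ = 70820, len = 275 B, covers [70820, 71094] [LOST]
In-order data received: bytes [68125, 70819] (segments 1..3).
Segment 4 missing -> gap begins at byte 70820.
Cumulative ACK = next expected in-order byte = 68125 + 329 + 984 + 1382 = 70820

70820


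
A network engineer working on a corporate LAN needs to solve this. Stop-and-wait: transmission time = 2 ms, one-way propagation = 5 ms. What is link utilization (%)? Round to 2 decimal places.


Given: Ttrans = 2 ms, Tprop = 5 ms
RTT = 2 * Tprop = 2 * 5 = 10 ms
U = Ttrans / (Ttrans + RTT)
U = 2 / (2 + 10)
U = 2 / 12 = 0.166667
U% = 16.67%

16.67


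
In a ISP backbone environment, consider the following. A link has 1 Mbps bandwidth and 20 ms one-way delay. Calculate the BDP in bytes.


Given: bandwidth = 1 Mbps, delay = 20 ms
BDP in bits = 1 * 10^6 * 20 / 1000
BDP in bits = 20000
BDP in bytes = 20000 / 8 = 2500

2500


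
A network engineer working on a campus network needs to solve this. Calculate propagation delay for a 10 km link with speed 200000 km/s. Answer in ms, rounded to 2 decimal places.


Given: distance = 10 km, speed = 200000 km/s
Delay = distance / speed = 10 / 200000 seconds
Delay in ms = 10 * 1000 / 200000
Delay = 0.0500 ms
Rounded to 2 dp = 0.05 ms

0.05


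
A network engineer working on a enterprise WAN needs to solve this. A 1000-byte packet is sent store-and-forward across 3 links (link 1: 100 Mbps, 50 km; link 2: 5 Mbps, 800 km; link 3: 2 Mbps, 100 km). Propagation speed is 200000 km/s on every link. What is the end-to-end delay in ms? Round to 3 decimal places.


Packet = 1000 bytes = 8000 bits. Store-and-forward: sum (t_trans + t_prop) per link.
Link 1: t_trans = 8000/(100*10^6) s = 0.0800 ms; t_prop = 50/200000 s = 0.2500 ms; subtotal = 0.3300 ms
Link 2: t_trans = 8000/(5*10^6) s = 1.6000 ms; t_prop = 800/200000 s = 4.0000 ms; subtotal = 5.6000 ms
Link 3: t_trans = 8000/(2*10^6) s = 4.0000 ms; t_prop = 100/200000 s = 0.5000 ms; subtotal = 4.5000 ms
End-to-end = 0.3300 + 5.6000 + 4.5000 = 10.4300 ms -> 10.430 ms (3 dp)

10.430


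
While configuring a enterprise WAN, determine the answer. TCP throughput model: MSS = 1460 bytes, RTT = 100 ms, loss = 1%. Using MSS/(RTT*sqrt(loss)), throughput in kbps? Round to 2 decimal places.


Given: MSS = 1460 bytes, RTT = 100 ms, loss = 1%
RTT in seconds = 100 / 1000 = 0.1
Loss rate = 1% = 0.01
sqrt(loss) = sqrt(0.01) = 0.1
Throughput (bytes/s) = 1460 / (0.1 * 0.1) = 146000.0000
Throughput (kbps) = 146000.0000 * 8 / 1000 = 1168.000000 -> 1168.00 kbps (2 dp)

1168.00


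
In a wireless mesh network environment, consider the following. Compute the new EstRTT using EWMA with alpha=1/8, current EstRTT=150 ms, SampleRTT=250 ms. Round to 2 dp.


Given: EstRTT = 150 ms, SampleRTT = 250 ms, alpha = 1/8
New EstRTT = (1 - alpha) * EstRTT + alpha * SampleRTT
(7/8) * 150 = 131.25
(1/8) * 250 = 31.25
New EstRTT = 131.25 + 31.25 = 162.5 ms -> 162.50 ms (2 dp)

162.50


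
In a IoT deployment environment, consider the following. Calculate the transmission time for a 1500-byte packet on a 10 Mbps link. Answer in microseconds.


Given: packet = 1500 bytes, bandwidth = 10 Mbps
Packet in bits = 1500 * 8 = 12000 bits
Bandwidth = 10 * 10^6 = 10000000 bps
Time = 12000 / 10000000 seconds
Time in us = 12000 * 10^6 / 10000000 = 1200

1200


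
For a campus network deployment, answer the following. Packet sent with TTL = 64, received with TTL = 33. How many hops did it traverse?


Given: initial TTL = 64, received TTL = 33
Hops = initial TTL - received TTL
Hops = 64 - 33 = 31

31


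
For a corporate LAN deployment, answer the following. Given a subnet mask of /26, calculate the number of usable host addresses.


Given: subnet mask /26
Host bits = 32 - 26 = 6
Total addresses = 2^6 = 64
Usable hosts = 64 - 2 (network + broadcast) = 62

62


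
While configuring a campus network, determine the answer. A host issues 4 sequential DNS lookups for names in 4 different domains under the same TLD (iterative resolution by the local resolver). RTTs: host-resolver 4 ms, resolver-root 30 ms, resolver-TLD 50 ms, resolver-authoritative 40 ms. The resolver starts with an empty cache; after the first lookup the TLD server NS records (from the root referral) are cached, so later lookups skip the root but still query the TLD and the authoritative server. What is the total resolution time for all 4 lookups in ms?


Lookup 1 (cold cache): local + root + TLD + auth = 4 + 30 + 50 + 40 = 124 ms
Lookups 2..4 (TLD NS cached -> skip root; new domain -> still ask TLD and auth): local + TLD + auth = 4 + 50 + 40 = 94 ms each
Remaining 3 lookups: 3 * 94 = 282 ms
Total = 124 + 282 = 406 ms

406


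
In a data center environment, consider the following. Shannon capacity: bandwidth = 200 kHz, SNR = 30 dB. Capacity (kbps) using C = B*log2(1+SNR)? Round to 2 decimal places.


Given: B = 200 kHz, SNR = 30 dB
SNR linear = 10^(30/10) = 1000
1 + SNR = 1001
log2(1001) = 9.9672262588
C = 200 * 1000 * 9.9672262588 = 1993445.2518 bps
C = 1993.445252 kbps -> 1993.45 kbps (2 dp)

1993.45


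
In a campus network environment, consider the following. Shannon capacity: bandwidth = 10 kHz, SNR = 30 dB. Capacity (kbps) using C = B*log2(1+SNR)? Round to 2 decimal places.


Given: B = 10 kHz, SNR = 30 dB
SNR linear = 10^(30/10) = 1000
1 + SNR = 1001
log2(1001) = 9.9672262588
C = 10 * 1000 * 9.9672262588 = 99672.2626 bps
C = 99.672263 kbps -> 99.67 kbps (2 dp)

99.67


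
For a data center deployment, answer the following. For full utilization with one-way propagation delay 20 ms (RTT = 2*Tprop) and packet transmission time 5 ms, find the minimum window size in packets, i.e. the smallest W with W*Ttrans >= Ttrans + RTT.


Given: Ttrans = 5 ms, RTT = 40 ms (= 2 * Tprop, Tprop = 20 ms)
Time until first ACK returns = Ttrans + RTT = 5 + 40 = 45 ms
Need W * Ttrans >= Ttrans + RTT  ->  W >= (Ttrans + RTT) / Ttrans
(Ttrans + RTT) / Ttrans = 45 / 5 = 9
W_min = ceil(9) = 9

9


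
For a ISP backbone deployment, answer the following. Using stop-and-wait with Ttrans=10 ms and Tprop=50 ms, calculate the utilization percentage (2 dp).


Given: Ttrans = 10 ms, Tprop = 50 ms
RTT = 2 * Tprop = 2 * 50 = 100 ms
U = Ttrans / (Ttrans + RTT)
U = 10 / (10 + 100)
U = 10 / 110 = 0.090909
U% = 9.09%

9.09


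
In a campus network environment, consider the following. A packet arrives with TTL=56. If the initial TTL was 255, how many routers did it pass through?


Given: initial TTL = 255, received TTL = 56
Hops = initial TTL - received TTL
Hops = 255 - 56 = 199

199


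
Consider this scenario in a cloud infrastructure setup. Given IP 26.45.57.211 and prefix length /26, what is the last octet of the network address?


Given: IP = 26.45.57.211, prefix = /26
Subnet mask = 255.255.255.192
Last octet of IP: 211
Last octet of mask: 192
Network last octet = 211 AND 192 = 192

192


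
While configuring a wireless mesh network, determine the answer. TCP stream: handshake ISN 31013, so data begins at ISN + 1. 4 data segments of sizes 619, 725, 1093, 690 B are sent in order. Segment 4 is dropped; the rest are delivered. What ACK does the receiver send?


SYN uses sequence number 31013; first data byte = ISN + 1 = 31014.
Segment 1: SEQ = 31014, len = 619 B, covers [31014, 31632]
Segment 2: SEQ = 31633, len = 725 B, covers [31633, 32357]
Segment 3: SEQ = 32358, len = 1093 B, covers [32358, 33450]
Segment 4: SEQ = 33451, len = 690 B, covers [33451, 34140] [LOST]
In-order data received: bytes [31014, 33450] (segments 1..3).
Segment 4 missing -> gap begins at byte 33451.
Cumulative ACK = next expected in-order byte = 31014 + 619 + 725 + 1093 = 33451

33451


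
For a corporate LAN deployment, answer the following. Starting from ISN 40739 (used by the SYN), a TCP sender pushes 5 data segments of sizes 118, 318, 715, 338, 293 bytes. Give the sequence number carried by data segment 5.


The SYN occupies sequence number ISN = 40739, so the first data byte is ISN + 1 = 40740.
SEQ of data segment i = (ISN + 1) + sum of payload sizes of segments 1..i-1.
Segment 1: SEQ = 40740, payload = 118 bytes
Segment 2: SEQ = 40858, payload = 318 bytes
Segment 3: SEQ = 41176, payload = 715 bytes
Segment 4: SEQ = 41891, payload = 338 bytes
Segment 5: SEQ = 42229, payload = 293 bytes
SEQ of segment 5 = 40740 + 118 + 318 + 715 + 338 = 42229

42229


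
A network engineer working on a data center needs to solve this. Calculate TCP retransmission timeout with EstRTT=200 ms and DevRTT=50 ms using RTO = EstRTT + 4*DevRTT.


Given: EstRTT = 200 ms, DevRTT = 50 ms
Timeout = EstRTT + 4 * DevRTT
4 * DevRTT = 4 * 50 = 200
Timeout = 200 + 200 = 400 ms

400


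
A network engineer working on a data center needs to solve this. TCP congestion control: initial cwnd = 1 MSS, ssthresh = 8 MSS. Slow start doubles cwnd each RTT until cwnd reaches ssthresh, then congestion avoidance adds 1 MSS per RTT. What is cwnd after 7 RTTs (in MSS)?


RTT 0: cwnd = 1 MSS (initial)
RTT 1: cwnd = 2 MSS (slow start, doubled)
RTT 2: cwnd = 4 MSS (slow start, doubled)
RTT 3: cwnd = 8 MSS (slow start, doubled)
RTT 4: cwnd = 9 MSS (congestion avoidance, +1)
RTT 5: cwnd = 10 MSS (congestion avoidance, +1)
RTT 6: cwnd = 11 MSS (congestion avoidance, +1)
RTT 7: cwnd = 12 MSS (congestion avoidance, +1)

12


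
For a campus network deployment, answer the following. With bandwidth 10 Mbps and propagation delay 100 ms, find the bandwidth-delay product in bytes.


Given: bandwidth = 10 Mbps, delay = 100 ms
BDP in bits = 10 * 10^6 * 100 / 1000
BDP in bits = 1000000
BDP in bytes = 1000000 / 8 = 125000

125000


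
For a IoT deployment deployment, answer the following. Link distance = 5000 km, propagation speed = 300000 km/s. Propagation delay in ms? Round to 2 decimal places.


Given: distance = 5000 km, speed = 300000 km/s
Delay = distance / speed = 5000 / 300000 seconds
Delay in ms = 5000 * 1000 / 300000
Delay = 16.6667 ms
Rounded to 2 dp = 16.67 ms

16.67


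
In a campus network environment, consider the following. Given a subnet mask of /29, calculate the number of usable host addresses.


Given: subnet mask /29
Host bits = 32 - 29 = 3
Total addresses = 2^3 = 8
Usable hosts = 8 - 2 (network + broadcast) = 6

6


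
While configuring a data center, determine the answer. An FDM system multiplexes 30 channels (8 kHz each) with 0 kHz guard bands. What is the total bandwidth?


Given: 30 channels, 8 kHz each, guard = 0 kHz
Channel bandwidth = 30 * 8 = 240 kHz
Guard bands = 29 gaps * 0 kHz = 0 kHz
Total = 240 + 0 = 240 kHz

240


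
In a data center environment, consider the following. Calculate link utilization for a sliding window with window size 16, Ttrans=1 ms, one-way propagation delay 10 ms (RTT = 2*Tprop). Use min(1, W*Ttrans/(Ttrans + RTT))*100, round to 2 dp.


Given: W = 16, Ttrans = 1 ms, RTT = 20 ms (= 2 * Tprop, Tprop = 10 ms)
Cycle time = Ttrans + RTT = 1 + 20 = 21 ms (first packet sent until its ACK returns)
W * Ttrans = 16 * 1 = 16 ms of sending per cycle
W * Ttrans / (Ttrans + RTT) = 16 / 21 = 0.761905
U = min(1, 0.761905) = 0.761905
U% = 76.19%

76.19


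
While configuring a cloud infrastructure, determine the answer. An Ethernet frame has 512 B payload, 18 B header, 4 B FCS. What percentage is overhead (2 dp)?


Given: payload = 512 B, header = 18 B, trailer = 4 B
Overhead bytes = header + trailer = 18 + 4 = 22
Total frame = payload + overhead = 512 + 22 = 534
Overhead % = 22 / 534 * 100 = 4.1199% -> 4.12% (2 dp)

4.12


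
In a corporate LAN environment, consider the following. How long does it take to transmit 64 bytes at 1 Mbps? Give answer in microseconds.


Given: packet = 64 bytes, bandwidth = 1 Mbps
Packet in bits = 64 * 8 = 512 bits
Bandwidth = 1 * 10^6 = 1000000 bps
Time = 512 / 1000000 seconds
Time in us = 512 * 10^6 / 1000000 = 512

512


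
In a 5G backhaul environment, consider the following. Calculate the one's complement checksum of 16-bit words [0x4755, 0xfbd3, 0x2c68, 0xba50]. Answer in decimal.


Given words: [0x4755, 0xfbd3, 0x2c68, 0xba50]
Step 1: Sum all words
Raw sum = 18261 + 64467 + 11368 + 47696 = 141792
Step 2: Fold carry: (10720 + 2) = 10722
One's complement = ~10722 & 0xFFFF = 54813

54813


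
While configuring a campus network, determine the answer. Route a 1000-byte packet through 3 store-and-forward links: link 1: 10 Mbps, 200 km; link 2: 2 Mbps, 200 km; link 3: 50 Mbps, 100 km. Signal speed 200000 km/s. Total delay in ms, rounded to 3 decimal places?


Packet = 1000 bytes = 8000 bits. Store-and-forward: sum (t_trans + t_prop) per link.
Link 1: t_trans = 8000/(10*10^6) s = 0.8000 ms; t_prop = 200/200000 s = 1.0000 ms; subtotal = 1.8000 ms
Link 2: t_trans = 8000/(2*10^6) s = 4.0000 ms; t_prop = 200/200000 s = 1.0000 ms; subtotal = 5.0000 ms
Link 3: t_trans = 8000/(50*10^6) s = 0.1600 ms; t_prop = 100/200000 s = 0.5000 ms; subtotal = 0.6600 ms
End-to-end = 1.8000 + 5.0000 + 0.6600 = 7.4600 ms -> 7.460 ms (3 dp)

7.460


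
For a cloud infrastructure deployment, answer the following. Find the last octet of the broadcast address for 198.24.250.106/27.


Given: IP = 198.24.250.106, prefix = /27
Host bits = 32 - 27 = 5
Network last octet = 106 AND mask = 96
Host part size = 2^5 - 1 = 31
Broadcast last octet = 96 OR 31 = 127

127


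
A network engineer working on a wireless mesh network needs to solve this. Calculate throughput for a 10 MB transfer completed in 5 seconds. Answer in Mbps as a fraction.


Given: file = 10 MB, time = 5 s
File in Mb = 10 * 8 = 80 Mb
Throughput = 80 / 5 Mbps
Throughput = 16 Mbps

16


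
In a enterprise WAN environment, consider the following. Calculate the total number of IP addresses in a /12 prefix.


Given: CIDR prefix /12
Host bits = 32 - 12 = 20
Total addresses = 2^20 = 1048576

1048576


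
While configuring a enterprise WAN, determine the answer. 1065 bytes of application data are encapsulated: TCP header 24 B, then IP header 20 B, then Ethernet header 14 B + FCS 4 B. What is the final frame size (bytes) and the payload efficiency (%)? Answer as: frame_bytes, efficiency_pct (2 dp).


TCP segment = 1065 + 24 = 1089 B
IP packet = 1089 + 20 = 1109 B
Ethernet frame = 1109 + 14 + 4 = 1127 B
Efficiency = app / frame = 1065 / 1127 = 0.944987 = 94.4987% -> 94.50% (2 dp)

1127, 94.50


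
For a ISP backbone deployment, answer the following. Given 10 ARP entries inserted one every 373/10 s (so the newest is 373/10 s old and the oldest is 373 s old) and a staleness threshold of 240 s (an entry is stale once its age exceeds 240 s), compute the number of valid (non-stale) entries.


Ages are k * 373/10 s for k = 1..10 (spacing = 37.3000 s).
Entry k is valid iff k * 373/10 <= 240 iff k <= 10 * 240 / 373 = 6.4343
n_valid = floor(6.4343) = 6
(n_stale = 10 - 6 = 4)

6


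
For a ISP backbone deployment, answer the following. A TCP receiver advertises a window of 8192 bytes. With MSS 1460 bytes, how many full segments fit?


Given: RWND = 8192 bytes, MSS = 1460 bytes
Full segments = floor(RWND / MSS)
Full segments = floor(8192 / 1460)
Full segments = floor(5.611) = 5

5


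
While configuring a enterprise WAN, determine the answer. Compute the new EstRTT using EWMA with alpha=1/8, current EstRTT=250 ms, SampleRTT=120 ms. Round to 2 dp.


Given: EstRTT = 250 ms, SampleRTT = 120 ms, alpha = 1/8
New EstRTT = (1 - alpha) * EstRTT + alpha * SampleRTT
(7/8) * 250 = 218.75
(1/8) * 120 = 15
New EstRTT = 218.75 + 15 = 233.75 ms -> 233.75 ms (2 dp)

233.75


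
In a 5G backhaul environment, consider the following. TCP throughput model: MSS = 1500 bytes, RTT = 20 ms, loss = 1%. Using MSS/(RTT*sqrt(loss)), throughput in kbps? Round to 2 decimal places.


Given: MSS = 1500 bytes, RTT = 20 ms, loss = 1%
RTT in seconds = 20 / 1000 = 0.02
Loss rate = 1% = 0.01
sqrt(loss) = sqrt(0.01) = 0.1
Throughput (bytes/s) = 1500 / (0.02 * 0.1) = 750000.0000
Throughput (kbps) = 750000.0000 * 8 / 1000 = 6000.000000 -> 6000.00 kbps (2 dp)

6000.00


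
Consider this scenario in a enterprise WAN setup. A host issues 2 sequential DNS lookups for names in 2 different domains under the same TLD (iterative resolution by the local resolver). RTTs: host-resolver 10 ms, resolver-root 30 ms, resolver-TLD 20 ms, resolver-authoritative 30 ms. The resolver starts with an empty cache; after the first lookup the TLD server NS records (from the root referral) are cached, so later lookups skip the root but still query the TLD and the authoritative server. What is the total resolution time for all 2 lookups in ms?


Lookup 1 (cold cache): local + root + TLD + auth = 10 + 30 + 20 + 30 = 90 ms
Lookups 2..2 (TLD NS cached -> skip root; new domain -> still ask TLD and auth): local + TLD + auth = 10 + 20 + 30 = 60 ms each
Remaining 1 lookups: 1 * 60 = 60 ms
Total = 90 + 60 = 150 ms

150


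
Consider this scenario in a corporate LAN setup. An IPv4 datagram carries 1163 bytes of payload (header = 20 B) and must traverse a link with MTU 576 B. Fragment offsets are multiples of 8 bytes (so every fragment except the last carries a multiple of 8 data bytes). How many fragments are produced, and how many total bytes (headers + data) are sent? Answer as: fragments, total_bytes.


Max data per non-final fragment = floor((MTU - header)/8)*8 = floor((576 - 20)/8)*8 = floor(556/8)*8 = 552 B
Final fragment needs no 8-byte alignment: it can carry up to MTU - header = 556 B
Non-final fragments needed = ceil((payload - 556) / 552) = ceil(607/552) = ceil(1.0996) = 2
Number of fragments = 2 + 1 = 3
Fragment sizes (data): 2 * 552 B + 59 B (last, 59 <= 556 OK)
Total bytes sent = payload + n_frags * header = 1163 + 3*20 = 1163 + 60 = 1223 B

3, 1223


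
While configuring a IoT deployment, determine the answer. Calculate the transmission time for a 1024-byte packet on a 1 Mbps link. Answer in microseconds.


Given: packet = 1024 bytes, bandwidth = 1 Mbps
Packet in bits = 1024 * 8 = 8192 bits
Bandwidth = 1 * 10^6 = 1000000 bps
Time = 8192 / 1000000 seconds
Time in us = 8192 * 10^6 / 1000000 = 8192

8192


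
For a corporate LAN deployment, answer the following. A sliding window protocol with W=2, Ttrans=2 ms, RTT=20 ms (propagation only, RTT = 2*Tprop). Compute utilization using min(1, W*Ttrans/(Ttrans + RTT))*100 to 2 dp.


Given: W = 2, Ttrans = 2 ms, RTT = 20 ms (= 2 * Tprop, Tprop = 10 ms)
Cycle time = Ttrans + RTT = 2 + 20 = 22 ms (first packet sent until its ACK returns)
W * Ttrans = 2 * 2 = 4 ms of sending per cycle
W * Ttrans / (Ttrans + RTT) = 4 / 22 = 0.181818
U = min(1, 0.181818) = 0.181818
U% = 18.18%

18.18


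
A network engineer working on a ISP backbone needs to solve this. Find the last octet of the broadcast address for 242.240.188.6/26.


Given: IP = 242.240.188.6, prefix = /26
Host bits = 32 - 26 = 6
Network last octet = 6 AND mask = 0
Host part size = 2^6 - 1 = 63
Broadcast last octet = 0 OR 63 = 63

63


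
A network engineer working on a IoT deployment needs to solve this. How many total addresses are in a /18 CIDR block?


Given: CIDR prefix /18
Host bits = 32 - 18 = 14
Total addresses = 2^14 = 16384

16384


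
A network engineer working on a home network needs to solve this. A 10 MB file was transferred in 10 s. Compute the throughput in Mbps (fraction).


Given: file = 10 MB, time = 10 s
File in Mb = 10 * 8 = 80 Mb
Throughput = 80 / 10 Mbps
Throughput = 8 Mbps

8


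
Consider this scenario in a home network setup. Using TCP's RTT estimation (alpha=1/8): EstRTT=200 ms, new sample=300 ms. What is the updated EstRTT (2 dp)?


Given: EstRTT = 200 ms, SampleRTT = 300 ms, alpha = 1/8
New EstRTT = (1 - alpha) * EstRTT + alpha * SampleRTT
(7/8) * 200 = 175
(1/8) * 300 = 37.5
New EstRTT = 175 + 37.5 = 212.5 ms -> 212.50 ms (2 dp)

212.50


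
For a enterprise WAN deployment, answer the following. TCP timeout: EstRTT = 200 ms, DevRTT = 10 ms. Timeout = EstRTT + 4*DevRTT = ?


Given: EstRTT = 200 ms, DevRTT = 10 ms
Timeout = EstRTT + 4 * DevRTT
4 * DevRTT = 4 * 10 = 40
Timeout = 200 + 40 = 240 ms

240


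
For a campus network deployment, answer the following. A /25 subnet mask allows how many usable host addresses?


Given: subnet mask /25
Host bits = 32 - 25 = 7
Total addresses = 2^7 = 128
Usable hosts = 128 - 2 (network + broadcast) = 126

126


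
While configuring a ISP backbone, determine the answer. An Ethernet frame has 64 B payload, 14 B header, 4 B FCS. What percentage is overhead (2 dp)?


Given: payload = 64 B, header = 14 B, trailer = 4 B
Overhead bytes = header + trailer = 14 + 4 = 18
Total frame = payload + overhead = 64 + 18 = 82
Overhead % = 18 / 82 * 100 = 21.9512% -> 21.95% (2 dp)

21.95


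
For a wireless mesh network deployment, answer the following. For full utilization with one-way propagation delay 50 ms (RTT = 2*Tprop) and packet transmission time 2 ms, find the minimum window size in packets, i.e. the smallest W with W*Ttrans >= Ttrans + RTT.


Given: Ttrans = 2 ms, RTT = 100 ms (= 2 * Tprop, Tprop = 50 ms)
Time until first ACK returns = Ttrans + RTT = 2 + 100 = 102 ms
Need W * Ttrans >= Ttrans + RTT  ->  W >= (Ttrans + RTT) / Ttrans
(Ttrans + RTT) / Ttrans = 102 / 2 = 51
W_min = ceil(51) = 51

51
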